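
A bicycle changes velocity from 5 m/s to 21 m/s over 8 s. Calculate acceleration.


Given: initial velocity v0 = 5 m/s, final velocity v = 21 m/s, time t = 8 s
Using a = (v - v0) / t
a = (21 - 5) / 8
a = 16 / 8
a = 2 m/s^2

2 m/s^2


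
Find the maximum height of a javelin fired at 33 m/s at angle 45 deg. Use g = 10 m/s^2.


Given: v0 = 33 m/s, theta = 45 deg, g = 10 m/s^2
sin^2(45) = 1/2
Using H = v0^2 * sin^2(theta) / (2*g)
H = 33^2 * 1/2 / (2*10)
H = 1089 * 1/2 / 20
H = 1089/2 / 20
H = 1089/40 m

1089/40 m


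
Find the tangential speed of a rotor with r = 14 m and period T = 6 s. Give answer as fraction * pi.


Given: radius r = 14 m, period T = 6 s
Using v = 2*pi*r / T
v = 2*pi*14 / 6
v = 28*pi / 6
v = 14/3*pi m/s

14/3*pi m/s


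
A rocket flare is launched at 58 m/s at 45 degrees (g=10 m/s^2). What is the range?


Given: v0 = 58 m/s, theta = 45 deg, g = 10 m/s^2
sin(2*45) = sin(90) = 1
Using R = v0^2 * sin(2*theta) / g
R = 58^2 * 1 / 10
R = 3364 / 10
R = 1682/5 m

1682/5 m


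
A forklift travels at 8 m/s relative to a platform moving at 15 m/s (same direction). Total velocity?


Given: object velocity = 8 m/s, platform velocity = 15 m/s (same direction)
Using classical velocity addition: v_total = v_object + v_platform
v_total = 8 + 15
v_total = 23 m/s

23 m/s


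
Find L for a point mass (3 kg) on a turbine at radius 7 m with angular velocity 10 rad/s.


Given: m = 3 kg, r = 7 m, omega = 10 rad/s
For a point mass: I = m*r^2
I = 3*7^2 = 3*49 = 147
L = I*omega = 147*10
L = 1470 kg*m^2/s

1470 kg*m^2/s


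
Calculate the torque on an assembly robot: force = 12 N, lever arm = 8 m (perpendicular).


Given: F = 12 N, r = 8 m, angle = 90 deg (perpendicular)
Using tau = F * r * sin(90)
sin(90) = 1
tau = 12 * 8 * 1
tau = 96 Nm

96 Nm


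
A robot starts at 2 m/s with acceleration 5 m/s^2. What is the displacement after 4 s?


Given: v0 = 2 m/s, a = 5 m/s^2, t = 4 s
Using s = v0*t + (1/2)*a*t^2
s = 2*4 + (1/2)*5*4^2
s = 8 + (1/2)*80
s = 8 + 40
s = 48

48 m


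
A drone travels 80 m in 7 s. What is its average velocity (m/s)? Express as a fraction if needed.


Given: distance d = 80 m, time t = 7 s
Using v = d / t
v = 80 / 7
v = 80/7 m/s

80/7 m/s


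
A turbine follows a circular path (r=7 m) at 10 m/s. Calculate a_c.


Given: v = 10 m/s, r = 7 m
Using a_c = v^2 / r
a_c = 10^2 / 7
a_c = 100 / 7
a_c = 100/7 m/s^2

100/7 m/s^2


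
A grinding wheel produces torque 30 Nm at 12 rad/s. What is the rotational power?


Given: tau = 30 Nm, omega = 12 rad/s
Using P = tau * omega
P = 30 * 12
P = 360 W

360 W


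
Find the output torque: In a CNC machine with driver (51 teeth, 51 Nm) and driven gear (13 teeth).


Given: N1 = 51, N2 = 13, T1 = 51 Nm
Using T2/T1 = N2/N1
T2 = T1 * N2 / N1
T2 = 51 * 13 / 51
T2 = 663 / 51
T2 = 13 Nm

13 Nm


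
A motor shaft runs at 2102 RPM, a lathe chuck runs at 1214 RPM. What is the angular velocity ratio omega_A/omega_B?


Given: RPM_A = 2102, RPM_B = 1214
omega = 2*pi*RPM/60, so omega_A/omega_B = RPM_A / RPM_B
omega_A/omega_B = 2102 / 1214
omega_A/omega_B = 1051/607

1051/607


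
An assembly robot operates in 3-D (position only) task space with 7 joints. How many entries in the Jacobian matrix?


Given: task space dimension = 3, joints = 7
Jacobian is a 3 x 7 matrix
Total entries = rows * columns
Total = 3 * 7
Total = 21

21


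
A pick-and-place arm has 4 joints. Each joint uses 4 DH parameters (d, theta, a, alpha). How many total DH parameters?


Given: 4 joints, 4 DH parameters per joint (d, theta, a, alpha)
Total DH parameters = number_of_joints * 4
Total = 4 * 4
Total = 16

16


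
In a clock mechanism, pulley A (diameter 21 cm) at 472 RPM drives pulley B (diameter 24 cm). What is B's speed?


Given: D1 = 21 cm, w1 = 472 RPM, D2 = 24 cm
Using D1*w1 = D2*w2
w2 = D1*w1 / D2
w2 = 21*472 / 24
w2 = 9912 / 24
w2 = 413 RPM

413 RPM


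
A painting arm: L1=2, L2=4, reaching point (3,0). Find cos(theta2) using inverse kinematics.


Given: L1 = 2, L2 = 4, target (x, y) = (3, 0)
Using cos(theta2) = (x^2 + y^2 - L1^2 - L2^2) / (2*L1*L2)
x^2 + y^2 = 3^2 + 0 = 9
L1^2 + L2^2 = 4 + 16 = 20
Numerator = 9 - 20 = -11
Denominator = 2*2*4 = 16
cos(theta2) = -11/16 = -11/16

-11/16


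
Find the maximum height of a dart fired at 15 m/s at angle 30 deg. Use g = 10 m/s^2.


Given: v0 = 15 m/s, theta = 30 deg, g = 10 m/s^2
sin^2(30) = 1/4
Using H = v0^2 * sin^2(theta) / (2*g)
H = 15^2 * 1/4 / (2*10)
H = 225 * 1/4 / 20
H = 225/4 / 20
H = 45/16 m

45/16 m


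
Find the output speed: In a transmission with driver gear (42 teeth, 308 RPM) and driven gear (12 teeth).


Given: N1 = 42 teeth, w1 = 308 RPM, N2 = 12 teeth
Using N1*w1 = N2*w2
w2 = N1*w1 / N2
w2 = 42*308 / 12
w2 = 12936 / 12
w2 = 1078 RPM

1078 RPM


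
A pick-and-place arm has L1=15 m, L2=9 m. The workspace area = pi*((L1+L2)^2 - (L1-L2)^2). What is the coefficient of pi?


Given: L1 = 15, L2 = 9
(L1+L2)^2 = (24)^2 = 576
(L1-L2)^2 = (6)^2 = 36
Difference = 576 - 36 = 540
This equals 4*L1*L2 = 4*15*9 = 540
Workspace area = 540*pi

540


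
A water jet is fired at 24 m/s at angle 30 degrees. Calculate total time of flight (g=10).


Given: v0 = 24 m/s, theta = 30 deg, g = 10 m/s^2
sin(30) = 1/2
Using T = 2*v0*sin(theta) / g
T = 2*24*1/2 / 10
T = 24 / 10
T = 12/5 s

12/5 s


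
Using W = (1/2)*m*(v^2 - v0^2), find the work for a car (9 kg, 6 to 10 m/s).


Given: m = 9 kg, v0 = 6 m/s, v = 10 m/s
Using W = (1/2)*m*(v^2 - v0^2)
v^2 = 10^2 = 100
v0^2 = 6^2 = 36
v^2 - v0^2 = 100 - 36 = 64
W = (1/2)*9*64 = 288 J

288 J


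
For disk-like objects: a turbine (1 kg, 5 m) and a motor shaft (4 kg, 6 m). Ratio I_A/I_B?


Given: M1=1 kg, R1=5 m, M2=4 kg, R2=6 m
For a disk: I = (1/2)*M*R^2, so I_A/I_B = (M1*R1^2)/(M2*R2^2)
M1*R1^2 = 1*25 = 25
M2*R2^2 = 4*36 = 144
I_A/I_B = 25/144 = 25/144

25/144


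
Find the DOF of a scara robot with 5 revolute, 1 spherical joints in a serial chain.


Given: serial robot with 5 revolute, 1 spherical joints
DOF contribution per joint type: revolute=1, prismatic=1, spherical=3, fixed=0
DOF = 5*1 + 1*3
DOF = 8

8


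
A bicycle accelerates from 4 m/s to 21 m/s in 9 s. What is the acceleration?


Given: initial velocity v0 = 4 m/s, final velocity v = 21 m/s, time t = 9 s
Using a = (v - v0) / t
a = (21 - 4) / 9
a = 17 / 9
a = 17/9 m/s^2

17/9 m/s^2


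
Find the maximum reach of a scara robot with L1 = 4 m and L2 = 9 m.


Given: L1 = 4 m, L2 = 9 m
For a 2-link planar arm, max reach = L1 + L2 (fully extended)
Max reach = 4 + 9
Max reach = 13 m

13 m


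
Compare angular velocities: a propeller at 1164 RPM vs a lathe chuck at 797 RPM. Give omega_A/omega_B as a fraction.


Given: RPM_A = 1164, RPM_B = 797
omega = 2*pi*RPM/60, so omega_A/omega_B = RPM_A / RPM_B
omega_A/omega_B = 1164 / 797
omega_A/omega_B = 1164/797

1164/797


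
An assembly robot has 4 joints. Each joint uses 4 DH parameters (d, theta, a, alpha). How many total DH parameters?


Given: 4 joints, 4 DH parameters per joint (d, theta, a, alpha)
Total DH parameters = number_of_joints * 4
Total = 4 * 4
Total = 16

16


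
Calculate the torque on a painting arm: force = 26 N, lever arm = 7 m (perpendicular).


Given: F = 26 N, r = 7 m, angle = 90 deg (perpendicular)
Using tau = F * r * sin(90)
sin(90) = 1
tau = 26 * 7 * 1
tau = 182 Nm

182 Nm


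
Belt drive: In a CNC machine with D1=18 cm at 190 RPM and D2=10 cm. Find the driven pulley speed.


Given: D1 = 18 cm, w1 = 190 RPM, D2 = 10 cm
Using D1*w1 = D2*w2
w2 = D1*w1 / D2
w2 = 18*190 / 10
w2 = 3420 / 10
w2 = 342 RPM

342 RPM


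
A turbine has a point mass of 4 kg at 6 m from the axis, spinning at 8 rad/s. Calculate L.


Given: m = 4 kg, r = 6 m, omega = 8 rad/s
For a point mass: I = m*r^2
I = 4*6^2 = 4*36 = 144
L = I*omega = 144*8
L = 1152 kg*m^2/s

1152 kg*m^2/s


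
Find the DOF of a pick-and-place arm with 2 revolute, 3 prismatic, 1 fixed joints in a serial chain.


Given: serial robot with 2 revolute, 3 prismatic, 1 fixed joints
DOF contribution per joint type: revolute=1, prismatic=1, spherical=3, fixed=0
DOF = 2*1 + 3*1 + 1*0
DOF = 5

5


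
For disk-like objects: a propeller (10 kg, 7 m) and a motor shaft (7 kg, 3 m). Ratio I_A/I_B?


Given: M1=10 kg, R1=7 m, M2=7 kg, R2=3 m
For a disk: I = (1/2)*M*R^2, so I_A/I_B = (M1*R1^2)/(M2*R2^2)
M1*R1^2 = 10*49 = 490
M2*R2^2 = 7*9 = 63
I_A/I_B = 490/63 = 70/9

70/9


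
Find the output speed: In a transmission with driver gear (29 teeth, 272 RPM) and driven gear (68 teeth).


Given: N1 = 29 teeth, w1 = 272 RPM, N2 = 68 teeth
Using N1*w1 = N2*w2
w2 = N1*w1 / N2
w2 = 29*272 / 68
w2 = 7888 / 68
w2 = 116 RPM

116 RPM


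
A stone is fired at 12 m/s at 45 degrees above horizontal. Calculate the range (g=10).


Given: v0 = 12 m/s, theta = 45 deg, g = 10 m/s^2
sin(2*45) = sin(90) = 1
Using R = v0^2 * sin(2*theta) / g
R = 12^2 * 1 / 10
R = 144 / 10
R = 72/5 m

72/5 m


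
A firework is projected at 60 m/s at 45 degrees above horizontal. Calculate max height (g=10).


Given: v0 = 60 m/s, theta = 45 deg, g = 10 m/s^2
sin^2(45) = 1/2
Using H = v0^2 * sin^2(theta) / (2*g)
H = 60^2 * 1/2 / (2*10)
H = 3600 * 1/2 / 20
H = 1800 / 20
H = 90 m

90 m


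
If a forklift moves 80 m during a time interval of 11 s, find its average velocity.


Given: distance d = 80 m, time t = 11 s
Using v = d / t
v = 80 / 11
v = 80/11 m/s

80/11 m/s


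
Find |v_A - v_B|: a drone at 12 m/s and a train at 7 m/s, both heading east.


Given: v_A = 12 m/s east, v_B = 7 m/s east
Both move in the same direction; relative speed = |v_A - v_B|
|12 - 7| = |5|
= 5 m/s

5 m/s


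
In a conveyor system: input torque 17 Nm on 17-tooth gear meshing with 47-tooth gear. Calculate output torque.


Given: N1 = 17, N2 = 47, T1 = 17 Nm
Using T2/T1 = N2/N1
T2 = T1 * N2 / N1
T2 = 17 * 47 / 17
T2 = 799 / 17
T2 = 47 Nm

47 Nm


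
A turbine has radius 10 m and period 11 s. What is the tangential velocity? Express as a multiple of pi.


Given: radius r = 10 m, period T = 11 s
Using v = 2*pi*r / T
v = 2*pi*10 / 11
v = 20*pi / 11
v = 20/11*pi m/s

20/11*pi m/s


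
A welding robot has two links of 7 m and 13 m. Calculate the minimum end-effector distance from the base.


Given: L1 = 7 m, L2 = 13 m
For a 2-link planar arm, min reach = |L1 - L2| (second link folded back)
Min reach = |7 - 13|
Min reach = 6 m

6 m


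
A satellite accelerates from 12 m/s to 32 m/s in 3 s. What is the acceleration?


Given: initial velocity v0 = 12 m/s, final velocity v = 32 m/s, time t = 3 s
Using a = (v - v0) / t
a = (32 - 12) / 3
a = 20 / 3
a = 20/3 m/s^2

20/3 m/s^2


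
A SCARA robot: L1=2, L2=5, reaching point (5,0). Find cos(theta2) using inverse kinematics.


Given: L1 = 2, L2 = 5, target (x, y) = (5, 0)
Using cos(theta2) = (x^2 + y^2 - L1^2 - L2^2) / (2*L1*L2)
x^2 + y^2 = 5^2 + 0 = 25
L1^2 + L2^2 = 4 + 25 = 29
Numerator = 25 - 29 = -4
Denominator = 2*2*5 = 20
cos(theta2) = -4/20 = -1/5

-1/5


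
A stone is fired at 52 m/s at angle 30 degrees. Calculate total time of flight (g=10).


Given: v0 = 52 m/s, theta = 30 deg, g = 10 m/s^2
sin(30) = 1/2
Using T = 2*v0*sin(theta) / g
T = 2*52*1/2 / 10
T = 52 / 10
T = 26/5 s

26/5 s


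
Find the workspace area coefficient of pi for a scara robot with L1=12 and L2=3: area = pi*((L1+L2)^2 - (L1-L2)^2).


Given: L1 = 12, L2 = 3
(L1+L2)^2 = (15)^2 = 225
(L1-L2)^2 = (9)^2 = 81
Difference = 225 - 81 = 144
This equals 4*L1*L2 = 4*12*3 = 144
Workspace area = 144*pi

144


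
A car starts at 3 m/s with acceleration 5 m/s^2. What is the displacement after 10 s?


Given: v0 = 3 m/s, a = 5 m/s^2, t = 10 s
Using s = v0*t + (1/2)*a*t^2
s = 3*10 + (1/2)*5*10^2
s = 30 + (1/2)*500
s = 30 + 250
s = 280

280 m


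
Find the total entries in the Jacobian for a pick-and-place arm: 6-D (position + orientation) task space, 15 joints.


Given: task space dimension = 6, joints = 15
Jacobian is a 6 x 15 matrix
Total entries = rows * columns
Total = 6 * 15
Total = 90

90


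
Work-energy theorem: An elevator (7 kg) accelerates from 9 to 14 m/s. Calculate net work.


Given: m = 7 kg, v0 = 9 m/s, v = 14 m/s
Using W = (1/2)*m*(v^2 - v0^2)
v^2 = 14^2 = 196
v0^2 = 9^2 = 81
v^2 - v0^2 = 196 - 81 = 115
W = (1/2)*7*115 = 805/2 J

805/2 J


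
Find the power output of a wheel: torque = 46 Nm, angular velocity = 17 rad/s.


Given: tau = 46 Nm, omega = 17 rad/s
Using P = tau * omega
P = 46 * 17
P = 782 W

782 W


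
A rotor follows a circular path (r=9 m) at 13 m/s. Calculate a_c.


Given: v = 13 m/s, r = 9 m
Using a_c = v^2 / r
a_c = 13^2 / 9
a_c = 169 / 9
a_c = 169/9 m/s^2

169/9 m/s^2


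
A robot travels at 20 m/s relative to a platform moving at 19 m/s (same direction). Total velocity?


Given: object velocity = 20 m/s, platform velocity = 19 m/s (same direction)
Using classical velocity addition: v_total = v_object + v_platform
v_total = 20 + 19
v_total = 39 m/s

39 m/s


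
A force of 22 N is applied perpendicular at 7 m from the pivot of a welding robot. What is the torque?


Given: F = 22 N, r = 7 m, angle = 90 deg (perpendicular)
Using tau = F * r * sin(90)
sin(90) = 1
tau = 22 * 7 * 1
tau = 154 Nm

154 Nm


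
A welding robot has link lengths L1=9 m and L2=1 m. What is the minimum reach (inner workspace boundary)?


Given: L1 = 9 m, L2 = 1 m
For a 2-link planar arm, min reach = |L1 - L2| (second link folded back)
Min reach = |9 - 1|
Min reach = 8 m

8 m


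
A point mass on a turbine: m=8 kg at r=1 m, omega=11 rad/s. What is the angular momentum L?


Given: m = 8 kg, r = 1 m, omega = 11 rad/s
For a point mass: I = m*r^2
I = 8*1^2 = 8*1 = 8
L = I*omega = 8*11
L = 88 kg*m^2/s

88 kg*m^2/s


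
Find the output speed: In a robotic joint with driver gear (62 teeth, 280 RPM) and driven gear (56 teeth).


Given: N1 = 62 teeth, w1 = 280 RPM, N2 = 56 teeth
Using N1*w1 = N2*w2
w2 = N1*w1 / N2
w2 = 62*280 / 56
w2 = 17360 / 56
w2 = 310 RPM

310 RPM


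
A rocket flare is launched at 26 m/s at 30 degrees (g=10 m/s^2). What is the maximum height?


Given: v0 = 26 m/s, theta = 30 deg, g = 10 m/s^2
sin^2(30) = 1/4
Using H = v0^2 * sin^2(theta) / (2*g)
H = 26^2 * 1/4 / (2*10)
H = 676 * 1/4 / 20
H = 169 / 20
H = 169/20 m

169/20 m


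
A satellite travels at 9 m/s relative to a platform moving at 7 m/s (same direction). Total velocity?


Given: object velocity = 9 m/s, platform velocity = 7 m/s (same direction)
Using classical velocity addition: v_total = v_object + v_platform
v_total = 9 + 7
v_total = 16 m/s

16 m/s


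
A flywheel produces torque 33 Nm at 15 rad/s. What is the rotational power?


Given: tau = 33 Nm, omega = 15 rad/s
Using P = tau * omega
P = 33 * 15
P = 495 W

495 W


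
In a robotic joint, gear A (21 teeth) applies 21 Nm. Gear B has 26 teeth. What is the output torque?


Given: N1 = 21, N2 = 26, T1 = 21 Nm
Using T2/T1 = N2/N1
T2 = T1 * N2 / N1
T2 = 21 * 26 / 21
T2 = 546 / 21
T2 = 26 Nm

26 Nm


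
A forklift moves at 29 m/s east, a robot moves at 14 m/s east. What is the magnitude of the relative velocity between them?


Given: v_A = 29 m/s east, v_B = 14 m/s east
Both move in the same direction; relative speed = |v_A - v_B|
|29 - 14| = |15|
= 15 m/s

15 m/s


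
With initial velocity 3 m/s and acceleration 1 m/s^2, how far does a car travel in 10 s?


Given: v0 = 3 m/s, a = 1 m/s^2, t = 10 s
Using s = v0*t + (1/2)*a*t^2
s = 3*10 + (1/2)*1*10^2
s = 30 + (1/2)*100
s = 30 + 50
s = 80

80 m


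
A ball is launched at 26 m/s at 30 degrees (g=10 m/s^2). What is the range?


Given: v0 = 26 m/s, theta = 30 deg, g = 10 m/s^2
sin(2*30) = sin(60) = sqrt(3)/2
Using R = v0^2 * sin(2*theta) / g
R = 26^2 * (sqrt(3)/2) / 10
R = 676 * sqrt(3) / 20
R = 169/5*sqrt(3) m

169/5*sqrt(3) m


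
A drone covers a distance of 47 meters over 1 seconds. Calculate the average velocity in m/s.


Given: distance d = 47 m, time t = 1 s
Using v = d / t
v = 47 / 1
v = 47 m/s

47 m/s


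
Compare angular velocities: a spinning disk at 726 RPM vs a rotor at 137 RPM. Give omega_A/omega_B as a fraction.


Given: RPM_A = 726, RPM_B = 137
omega = 2*pi*RPM/60, so omega_A/omega_B = RPM_A / RPM_B
omega_A/omega_B = 726 / 137
omega_A/omega_B = 726/137

726/137


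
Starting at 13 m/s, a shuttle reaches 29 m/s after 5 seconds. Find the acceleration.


Given: initial velocity v0 = 13 m/s, final velocity v = 29 m/s, time t = 5 s
Using a = (v - v0) / t
a = (29 - 13) / 5
a = 16 / 5
a = 16/5 m/s^2

16/5 m/s^2


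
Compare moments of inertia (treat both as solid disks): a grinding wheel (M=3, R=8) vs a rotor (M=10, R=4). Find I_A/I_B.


Given: M1=3 kg, R1=8 m, M2=10 kg, R2=4 m
For a disk: I = (1/2)*M*R^2, so I_A/I_B = (M1*R1^2)/(M2*R2^2)
M1*R1^2 = 3*64 = 192
M2*R2^2 = 10*16 = 160
I_A/I_B = 192/160 = 6/5

6/5


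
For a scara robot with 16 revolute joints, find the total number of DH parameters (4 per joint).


Given: 16 joints, 4 DH parameters per joint (d, theta, a, alpha)
Total DH parameters = number_of_joints * 4
Total = 16 * 4
Total = 64

64


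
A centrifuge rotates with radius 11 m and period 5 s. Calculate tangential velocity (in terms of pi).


Given: radius r = 11 m, period T = 5 s
Using v = 2*pi*r / T
v = 2*pi*11 / 5
v = 22*pi / 5
v = 22/5*pi m/s

22/5*pi m/s


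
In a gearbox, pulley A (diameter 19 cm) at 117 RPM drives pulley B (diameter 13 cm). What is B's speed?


Given: D1 = 19 cm, w1 = 117 RPM, D2 = 13 cm
Using D1*w1 = D2*w2
w2 = D1*w1 / D2
w2 = 19*117 / 13
w2 = 2223 / 13
w2 = 171 RPM

171 RPM


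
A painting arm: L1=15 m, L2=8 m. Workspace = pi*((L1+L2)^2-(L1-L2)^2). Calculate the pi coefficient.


Given: L1 = 15, L2 = 8
(L1+L2)^2 = (23)^2 = 529
(L1-L2)^2 = (7)^2 = 49
Difference = 529 - 49 = 480
This equals 4*L1*L2 = 4*15*8 = 480
Workspace area = 480*pi

480


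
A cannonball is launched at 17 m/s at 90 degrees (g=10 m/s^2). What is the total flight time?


Given: v0 = 17 m/s, theta = 90 deg, g = 10 m/s^2
sin(90) = 1
Using T = 2*v0*sin(theta) / g
T = 2*17*1 / 10
T = 34 / 10
T = 17/5 s

17/5 s


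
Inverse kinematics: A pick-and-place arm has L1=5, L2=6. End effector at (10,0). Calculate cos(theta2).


Given: L1 = 5, L2 = 6, target (x, y) = (10, 0)
Using cos(theta2) = (x^2 + y^2 - L1^2 - L2^2) / (2*L1*L2)
x^2 + y^2 = 10^2 + 0 = 100
L1^2 + L2^2 = 25 + 36 = 61
Numerator = 100 - 61 = 39
Denominator = 2*5*6 = 60
cos(theta2) = 39/60 = 13/20

13/20


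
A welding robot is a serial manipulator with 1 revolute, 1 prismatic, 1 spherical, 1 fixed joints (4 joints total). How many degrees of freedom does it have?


Given: serial robot with 1 revolute, 1 prismatic, 1 spherical, 1 fixed joints
DOF contribution per joint type: revolute=1, prismatic=1, spherical=3, fixed=0
DOF = 1*1 + 1*1 + 1*3 + 1*0
DOF = 5

5


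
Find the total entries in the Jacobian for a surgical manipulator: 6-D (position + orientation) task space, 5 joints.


Given: task space dimension = 6, joints = 5
Jacobian is a 6 x 5 matrix
Total entries = rows * columns
Total = 6 * 5
Total = 30

30


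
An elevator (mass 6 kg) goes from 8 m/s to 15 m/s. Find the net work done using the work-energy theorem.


Given: m = 6 kg, v0 = 8 m/s, v = 15 m/s
Using W = (1/2)*m*(v^2 - v0^2)
v^2 = 15^2 = 225
v0^2 = 8^2 = 64
v^2 - v0^2 = 225 - 64 = 161
W = (1/2)*6*161 = 483 J

483 J


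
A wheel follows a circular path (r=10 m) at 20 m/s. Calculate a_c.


Given: v = 20 m/s, r = 10 m
Using a_c = v^2 / r
a_c = 20^2 / 10
a_c = 400 / 10
a_c = 40 m/s^2

40 m/s^2


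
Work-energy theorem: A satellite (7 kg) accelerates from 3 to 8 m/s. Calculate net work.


Given: m = 7 kg, v0 = 3 m/s, v = 8 m/s
Using W = (1/2)*m*(v^2 - v0^2)
v^2 = 8^2 = 64
v0^2 = 3^2 = 9
v^2 - v0^2 = 64 - 9 = 55
W = (1/2)*7*55 = 385/2 J

385/2 J


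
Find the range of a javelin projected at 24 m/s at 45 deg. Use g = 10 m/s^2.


Given: v0 = 24 m/s, theta = 45 deg, g = 10 m/s^2
sin(2*45) = sin(90) = 1
Using R = v0^2 * sin(2*theta) / g
R = 24^2 * 1 / 10
R = 576 / 10
R = 288/5 m

288/5 m


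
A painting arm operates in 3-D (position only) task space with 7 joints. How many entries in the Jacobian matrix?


Given: task space dimension = 3, joints = 7
Jacobian is a 3 x 7 matrix
Total entries = rows * columns
Total = 3 * 7
Total = 21

21


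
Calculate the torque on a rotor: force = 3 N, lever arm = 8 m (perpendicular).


Given: F = 3 N, r = 8 m, angle = 90 deg (perpendicular)
Using tau = F * r * sin(90)
sin(90) = 1
tau = 3 * 8 * 1
tau = 24 Nm

24 Nm


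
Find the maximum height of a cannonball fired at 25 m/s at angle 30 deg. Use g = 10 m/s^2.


Given: v0 = 25 m/s, theta = 30 deg, g = 10 m/s^2
sin^2(30) = 1/4
Using H = v0^2 * sin^2(theta) / (2*g)
H = 25^2 * 1/4 / (2*10)
H = 625 * 1/4 / 20
H = 625/4 / 20
H = 125/16 m

125/16 m


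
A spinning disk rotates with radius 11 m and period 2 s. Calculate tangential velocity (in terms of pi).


Given: radius r = 11 m, period T = 2 s
Using v = 2*pi*r / T
v = 2*pi*11 / 2
v = 22*pi / 2
v = 11*pi m/s

11*pi m/s


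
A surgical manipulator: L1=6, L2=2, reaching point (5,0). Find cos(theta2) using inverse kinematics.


Given: L1 = 6, L2 = 2, target (x, y) = (5, 0)
Using cos(theta2) = (x^2 + y^2 - L1^2 - L2^2) / (2*L1*L2)
x^2 + y^2 = 5^2 + 0 = 25
L1^2 + L2^2 = 36 + 4 = 40
Numerator = 25 - 40 = -15
Denominator = 2*6*2 = 24
cos(theta2) = -15/24 = -5/8

-5/8


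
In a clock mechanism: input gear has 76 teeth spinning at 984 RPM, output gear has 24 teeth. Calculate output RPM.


Given: N1 = 76 teeth, w1 = 984 RPM, N2 = 24 teeth
Using N1*w1 = N2*w2
w2 = N1*w1 / N2
w2 = 76*984 / 24
w2 = 74784 / 24
w2 = 3116 RPM

3116 RPM


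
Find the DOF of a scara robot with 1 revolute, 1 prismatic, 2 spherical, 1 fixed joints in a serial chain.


Given: serial robot with 1 revolute, 1 prismatic, 2 spherical, 1 fixed joints
DOF contribution per joint type: revolute=1, prismatic=1, spherical=3, fixed=0
DOF = 1*1 + 1*1 + 2*3 + 1*0
DOF = 8

8


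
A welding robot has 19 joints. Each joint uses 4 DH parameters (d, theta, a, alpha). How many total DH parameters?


Given: 19 joints, 4 DH parameters per joint (d, theta, a, alpha)
Total DH parameters = number_of_joints * 4
Total = 19 * 4
Total = 76

76


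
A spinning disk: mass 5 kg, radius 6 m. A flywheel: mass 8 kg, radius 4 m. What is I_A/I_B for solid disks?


Given: M1=5 kg, R1=6 m, M2=8 kg, R2=4 m
For a disk: I = (1/2)*M*R^2, so I_A/I_B = (M1*R1^2)/(M2*R2^2)
M1*R1^2 = 5*36 = 180
M2*R2^2 = 8*16 = 128
I_A/I_B = 180/128 = 45/32

45/32


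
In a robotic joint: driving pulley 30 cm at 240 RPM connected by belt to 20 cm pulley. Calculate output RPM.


Given: D1 = 30 cm, w1 = 240 RPM, D2 = 20 cm
Using D1*w1 = D2*w2
w2 = D1*w1 / D2
w2 = 30*240 / 20
w2 = 7200 / 20
w2 = 360 RPM

360 RPM


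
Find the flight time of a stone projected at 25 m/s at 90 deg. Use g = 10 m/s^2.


Given: v0 = 25 m/s, theta = 90 deg, g = 10 m/s^2
sin(90) = 1
Using T = 2*v0*sin(theta) / g
T = 2*25*1 / 10
T = 50 / 10
T = 5 s

5 s


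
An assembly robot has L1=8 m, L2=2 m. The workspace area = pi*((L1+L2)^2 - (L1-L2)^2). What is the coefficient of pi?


Given: L1 = 8, L2 = 2
(L1+L2)^2 = (10)^2 = 100
(L1-L2)^2 = (6)^2 = 36
Difference = 100 - 36 = 64
This equals 4*L1*L2 = 4*8*2 = 64
Workspace area = 64*pi

64


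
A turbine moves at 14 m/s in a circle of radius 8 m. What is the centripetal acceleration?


Given: v = 14 m/s, r = 8 m
Using a_c = v^2 / r
a_c = 14^2 / 8
a_c = 196 / 8
a_c = 49/2 m/s^2

49/2 m/s^2


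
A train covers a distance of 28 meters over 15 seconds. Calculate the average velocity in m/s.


Given: distance d = 28 m, time t = 15 s
Using v = d / t
v = 28 / 15
v = 28/15 m/s

28/15 m/s


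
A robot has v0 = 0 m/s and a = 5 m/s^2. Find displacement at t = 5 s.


Given: v0 = 0 m/s, a = 5 m/s^2, t = 5 s
Using s = v0*t + (1/2)*a*t^2
s = 0*5 + (1/2)*5*5^2
s = 0 + (1/2)*125
s = 0 + 125/2
s = 125/2

125/2 m


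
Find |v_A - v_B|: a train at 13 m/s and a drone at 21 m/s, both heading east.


Given: v_A = 13 m/s east, v_B = 21 m/s east
Both move in the same direction; relative speed = |v_A - v_B|
|13 - 21| = |-8|
= 8 m/s

8 m/s


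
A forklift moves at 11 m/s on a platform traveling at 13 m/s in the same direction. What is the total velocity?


Given: object velocity = 11 m/s, platform velocity = 13 m/s (same direction)
Using classical velocity addition: v_total = v_object + v_platform
v_total = 11 + 13
v_total = 24 m/s

24 m/s


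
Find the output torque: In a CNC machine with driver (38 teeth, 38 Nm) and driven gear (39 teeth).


Given: N1 = 38, N2 = 39, T1 = 38 Nm
Using T2/T1 = N2/N1
T2 = T1 * N2 / N1
T2 = 38 * 39 / 38
T2 = 1482 / 38
T2 = 39 Nm

39 Nm


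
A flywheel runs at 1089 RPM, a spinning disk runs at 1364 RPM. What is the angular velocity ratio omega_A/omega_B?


Given: RPM_A = 1089, RPM_B = 1364
omega = 2*pi*RPM/60, so omega_A/omega_B = RPM_A / RPM_B
omega_A/omega_B = 1089 / 1364
omega_A/omega_B = 99/124

99/124


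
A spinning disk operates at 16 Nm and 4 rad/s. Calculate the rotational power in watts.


Given: tau = 16 Nm, omega = 4 rad/s
Using P = tau * omega
P = 16 * 4
P = 64 W

64 W


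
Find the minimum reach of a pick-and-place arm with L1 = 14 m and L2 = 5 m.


Given: L1 = 14 m, L2 = 5 m
For a 2-link planar arm, min reach = |L1 - L2| (second link folded back)
Min reach = |14 - 5|
Min reach = 9 m

9 m


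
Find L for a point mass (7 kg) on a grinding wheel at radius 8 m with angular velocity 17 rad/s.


Given: m = 7 kg, r = 8 m, omega = 17 rad/s
For a point mass: I = m*r^2
I = 7*8^2 = 7*64 = 448
L = I*omega = 448*17
L = 7616 kg*m^2/s

7616 kg*m^2/s


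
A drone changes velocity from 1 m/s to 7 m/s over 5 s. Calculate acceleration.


Given: initial velocity v0 = 1 m/s, final velocity v = 7 m/s, time t = 5 s
Using a = (v - v0) / t
a = (7 - 1) / 5
a = 6 / 5
a = 6/5 m/s^2

6/5 m/s^2


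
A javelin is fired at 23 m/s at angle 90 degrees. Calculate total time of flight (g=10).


Given: v0 = 23 m/s, theta = 90 deg, g = 10 m/s^2
sin(90) = 1
Using T = 2*v0*sin(theta) / g
T = 2*23*1 / 10
T = 46 / 10
T = 23/5 s

23/5 s


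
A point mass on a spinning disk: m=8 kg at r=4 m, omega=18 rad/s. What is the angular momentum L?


Given: m = 8 kg, r = 4 m, omega = 18 rad/s
For a point mass: I = m*r^2
I = 8*4^2 = 8*16 = 128
L = I*omega = 128*18
L = 2304 kg*m^2/s

2304 kg*m^2/s


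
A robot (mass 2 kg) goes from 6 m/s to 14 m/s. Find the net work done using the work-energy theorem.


Given: m = 2 kg, v0 = 6 m/s, v = 14 m/s
Using W = (1/2)*m*(v^2 - v0^2)
v^2 = 14^2 = 196
v0^2 = 6^2 = 36
v^2 - v0^2 = 196 - 36 = 160
W = (1/2)*2*160 = 160 J

160 J


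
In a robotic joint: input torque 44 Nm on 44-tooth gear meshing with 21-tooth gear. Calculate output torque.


Given: N1 = 44, N2 = 21, T1 = 44 Nm
Using T2/T1 = N2/N1
T2 = T1 * N2 / N1
T2 = 44 * 21 / 44
T2 = 924 / 44
T2 = 21 Nm

21 Nm


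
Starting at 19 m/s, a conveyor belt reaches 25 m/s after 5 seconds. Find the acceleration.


Given: initial velocity v0 = 19 m/s, final velocity v = 25 m/s, time t = 5 s
Using a = (v - v0) / t
a = (25 - 19) / 5
a = 6 / 5
a = 6/5 m/s^2

6/5 m/s^2


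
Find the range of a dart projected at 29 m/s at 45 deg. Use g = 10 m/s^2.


Given: v0 = 29 m/s, theta = 45 deg, g = 10 m/s^2
sin(2*45) = sin(90) = 1
Using R = v0^2 * sin(2*theta) / g
R = 29^2 * 1 / 10
R = 841 / 10
R = 841/10 m

841/10 m


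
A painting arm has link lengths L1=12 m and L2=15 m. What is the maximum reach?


Given: L1 = 12 m, L2 = 15 m
For a 2-link planar arm, max reach = L1 + L2 (fully extended)
Max reach = 12 + 15
Max reach = 27 m

27 m


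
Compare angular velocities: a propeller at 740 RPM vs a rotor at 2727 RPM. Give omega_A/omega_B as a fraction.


Given: RPM_A = 740, RPM_B = 2727
omega = 2*pi*RPM/60, so omega_A/omega_B = RPM_A / RPM_B
omega_A/omega_B = 740 / 2727
omega_A/omega_B = 740/2727

740/2727


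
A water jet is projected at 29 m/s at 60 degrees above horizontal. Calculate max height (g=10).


Given: v0 = 29 m/s, theta = 60 deg, g = 10 m/s^2
sin^2(60) = 3/4
Using H = v0^2 * sin^2(theta) / (2*g)
H = 29^2 * 3/4 / (2*10)
H = 841 * 3/4 / 20
H = 2523/4 / 20
H = 2523/80 m

2523/80 m


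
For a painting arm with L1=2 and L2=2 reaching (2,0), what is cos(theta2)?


Given: L1 = 2, L2 = 2, target (x, y) = (2, 0)
Using cos(theta2) = (x^2 + y^2 - L1^2 - L2^2) / (2*L1*L2)
x^2 + y^2 = 2^2 + 0 = 4
L1^2 + L2^2 = 4 + 4 = 8
Numerator = 4 - 8 = -4
Denominator = 2*2*2 = 8
cos(theta2) = -4/8 = -1/2

-1/2


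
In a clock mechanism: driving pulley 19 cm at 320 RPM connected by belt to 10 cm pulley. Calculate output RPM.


Given: D1 = 19 cm, w1 = 320 RPM, D2 = 10 cm
Using D1*w1 = D2*w2
w2 = D1*w1 / D2
w2 = 19*320 / 10
w2 = 6080 / 10
w2 = 608 RPM

608 RPM


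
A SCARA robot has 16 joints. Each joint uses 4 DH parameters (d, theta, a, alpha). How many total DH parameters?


Given: 16 joints, 4 DH parameters per joint (d, theta, a, alpha)
Total DH parameters = number_of_joints * 4
Total = 16 * 4
Total = 64

64


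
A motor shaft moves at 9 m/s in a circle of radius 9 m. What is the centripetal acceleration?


Given: v = 9 m/s, r = 9 m
Using a_c = v^2 / r
a_c = 9^2 / 9
a_c = 81 / 9
a_c = 9 m/s^2

9 m/s^2


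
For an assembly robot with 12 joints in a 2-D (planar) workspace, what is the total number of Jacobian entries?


Given: task space dimension = 2, joints = 12
Jacobian is a 2 x 12 matrix
Total entries = rows * columns
Total = 2 * 12
Total = 24

24


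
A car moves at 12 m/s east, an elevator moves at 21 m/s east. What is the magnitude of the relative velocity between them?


Given: v_A = 12 m/s east, v_B = 21 m/s east
Both move in the same direction; relative speed = |v_A - v_B|
|12 - 21| = |-9|
= 9 m/s

9 m/s


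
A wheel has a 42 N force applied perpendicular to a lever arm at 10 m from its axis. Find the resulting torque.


Given: F = 42 N, r = 10 m, angle = 90 deg (perpendicular)
Using tau = F * r * sin(90)
sin(90) = 1
tau = 42 * 10 * 1
tau = 420 Nm

420 Nm


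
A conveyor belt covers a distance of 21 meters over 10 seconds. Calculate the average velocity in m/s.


Given: distance d = 21 m, time t = 10 s
Using v = d / t
v = 21 / 10
v = 21/10 m/s

21/10 m/s


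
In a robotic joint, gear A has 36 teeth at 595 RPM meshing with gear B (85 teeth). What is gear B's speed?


Given: N1 = 36 teeth, w1 = 595 RPM, N2 = 85 teeth
Using N1*w1 = N2*w2
w2 = N1*w1 / N2
w2 = 36*595 / 85
w2 = 21420 / 85
w2 = 252 RPM

252 RPM


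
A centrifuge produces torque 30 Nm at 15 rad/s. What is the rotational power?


Given: tau = 30 Nm, omega = 15 rad/s
Using P = tau * omega
P = 30 * 15
P = 450 W

450 W


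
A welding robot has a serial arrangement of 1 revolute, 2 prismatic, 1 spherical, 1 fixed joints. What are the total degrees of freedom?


Given: serial robot with 1 revolute, 2 prismatic, 1 spherical, 1 fixed joints
DOF contribution per joint type: revolute=1, prismatic=1, spherical=3, fixed=0
DOF = 1*1 + 2*1 + 1*3 + 1*0
DOF = 6

6


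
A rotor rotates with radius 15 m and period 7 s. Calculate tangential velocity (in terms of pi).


Given: radius r = 15 m, period T = 7 s
Using v = 2*pi*r / T
v = 2*pi*15 / 7
v = 30*pi / 7
v = 30/7*pi m/s

30/7*pi m/s


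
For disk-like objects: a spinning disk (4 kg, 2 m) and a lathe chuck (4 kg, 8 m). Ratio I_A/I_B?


Given: M1=4 kg, R1=2 m, M2=4 kg, R2=8 m
For a disk: I = (1/2)*M*R^2, so I_A/I_B = (M1*R1^2)/(M2*R2^2)
M1*R1^2 = 4*4 = 16
M2*R2^2 = 4*64 = 256
I_A/I_B = 16/256 = 1/16

1/16


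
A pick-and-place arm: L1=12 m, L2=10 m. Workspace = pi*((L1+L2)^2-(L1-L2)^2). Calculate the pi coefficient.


Given: L1 = 12, L2 = 10
(L1+L2)^2 = (22)^2 = 484
(L1-L2)^2 = (2)^2 = 4
Difference = 484 - 4 = 480
This equals 4*L1*L2 = 4*12*10 = 480
Workspace area = 480*pi

480


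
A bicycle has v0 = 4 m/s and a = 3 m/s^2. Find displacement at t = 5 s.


Given: v0 = 4 m/s, a = 3 m/s^2, t = 5 s
Using s = v0*t + (1/2)*a*t^2
s = 4*5 + (1/2)*3*5^2
s = 20 + (1/2)*75
s = 20 + 75/2
s = 115/2

115/2 m


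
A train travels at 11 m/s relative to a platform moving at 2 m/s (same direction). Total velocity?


Given: object velocity = 11 m/s, platform velocity = 2 m/s (same direction)
Using classical velocity addition: v_total = v_object + v_platform
v_total = 11 + 2
v_total = 13 m/s

13 m/s


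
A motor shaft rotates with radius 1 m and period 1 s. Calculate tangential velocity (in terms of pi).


Given: radius r = 1 m, period T = 1 s
Using v = 2*pi*r / T
v = 2*pi*1 / 1
v = 2*pi / 1
v = 2*pi m/s

2*pi m/s


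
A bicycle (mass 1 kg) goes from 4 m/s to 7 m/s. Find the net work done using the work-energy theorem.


Given: m = 1 kg, v0 = 4 m/s, v = 7 m/s
Using W = (1/2)*m*(v^2 - v0^2)
v^2 = 7^2 = 49
v0^2 = 4^2 = 16
v^2 - v0^2 = 49 - 16 = 33
W = (1/2)*1*33 = 33/2 J

33/2 J


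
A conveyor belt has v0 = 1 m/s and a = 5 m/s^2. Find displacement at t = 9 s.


Given: v0 = 1 m/s, a = 5 m/s^2, t = 9 s
Using s = v0*t + (1/2)*a*t^2
s = 1*9 + (1/2)*5*9^2
s = 9 + (1/2)*405
s = 9 + 405/2
s = 423/2

423/2 m


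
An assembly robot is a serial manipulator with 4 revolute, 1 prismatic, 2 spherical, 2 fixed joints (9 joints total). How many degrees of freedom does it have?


Given: serial robot with 4 revolute, 1 prismatic, 2 spherical, 2 fixed joints
DOF contribution per joint type: revolute=1, prismatic=1, spherical=3, fixed=0
DOF = 4*1 + 1*1 + 2*3 + 2*0
DOF = 11

11


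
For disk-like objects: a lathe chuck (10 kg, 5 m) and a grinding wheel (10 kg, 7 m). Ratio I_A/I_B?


Given: M1=10 kg, R1=5 m, M2=10 kg, R2=7 m
For a disk: I = (1/2)*M*R^2, so I_A/I_B = (M1*R1^2)/(M2*R2^2)
M1*R1^2 = 10*25 = 250
M2*R2^2 = 10*49 = 490
I_A/I_B = 250/490 = 25/49

25/49


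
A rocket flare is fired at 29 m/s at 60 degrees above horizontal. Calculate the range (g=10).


Given: v0 = 29 m/s, theta = 60 deg, g = 10 m/s^2
sin(2*60) = sin(120) = sqrt(3)/2
Using R = v0^2 * sin(2*theta) / g
R = 29^2 * (sqrt(3)/2) / 10
R = 841 * sqrt(3) / 20
R = 841/20*sqrt(3) m

841/20*sqrt(3) m


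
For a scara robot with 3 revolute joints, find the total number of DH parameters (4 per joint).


Given: 3 joints, 4 DH parameters per joint (d, theta, a, alpha)
Total DH parameters = number_of_joints * 4
Total = 3 * 4
Total = 12

12


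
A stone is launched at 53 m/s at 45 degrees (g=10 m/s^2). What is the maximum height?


Given: v0 = 53 m/s, theta = 45 deg, g = 10 m/s^2
sin^2(45) = 1/2
Using H = v0^2 * sin^2(theta) / (2*g)
H = 53^2 * 1/2 / (2*10)
H = 2809 * 1/2 / 20
H = 2809/2 / 20
H = 2809/40 m

2809/40 m


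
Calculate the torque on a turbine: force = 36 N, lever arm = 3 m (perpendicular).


Given: F = 36 N, r = 3 m, angle = 90 deg (perpendicular)
Using tau = F * r * sin(90)
sin(90) = 1
tau = 36 * 3 * 1
tau = 108 Nm

108 Nm


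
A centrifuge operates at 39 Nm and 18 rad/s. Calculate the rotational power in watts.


Given: tau = 39 Nm, omega = 18 rad/s
Using P = tau * omega
P = 39 * 18
P = 702 W

702 W


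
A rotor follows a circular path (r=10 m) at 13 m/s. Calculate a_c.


Given: v = 13 m/s, r = 10 m
Using a_c = v^2 / r
a_c = 13^2 / 10
a_c = 169 / 10
a_c = 169/10 m/s^2

169/10 m/s^2


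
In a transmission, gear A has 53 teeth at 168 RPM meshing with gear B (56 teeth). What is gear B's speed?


Given: N1 = 53 teeth, w1 = 168 RPM, N2 = 56 teeth
Using N1*w1 = N2*w2
w2 = N1*w1 / N2
w2 = 53*168 / 56
w2 = 8904 / 56
w2 = 159 RPM

159 RPM


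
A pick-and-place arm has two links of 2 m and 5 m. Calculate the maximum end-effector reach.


Given: L1 = 2 m, L2 = 5 m
For a 2-link planar arm, max reach = L1 + L2 (fully extended)
Max reach = 2 + 5
Max reach = 7 m

7 m


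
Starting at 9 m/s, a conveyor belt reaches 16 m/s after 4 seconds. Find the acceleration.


Given: initial velocity v0 = 9 m/s, final velocity v = 16 m/s, time t = 4 s
Using a = (v - v0) / t
a = (16 - 9) / 4
a = 7 / 4
a = 7/4 m/s^2

7/4 m/s^2


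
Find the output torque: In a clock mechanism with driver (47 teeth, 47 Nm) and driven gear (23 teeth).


Given: N1 = 47, N2 = 23, T1 = 47 Nm
Using T2/T1 = N2/N1
T2 = T1 * N2 / N1
T2 = 47 * 23 / 47
T2 = 1081 / 47
T2 = 23 Nm

23 Nm


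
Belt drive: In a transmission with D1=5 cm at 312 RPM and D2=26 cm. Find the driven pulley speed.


Given: D1 = 5 cm, w1 = 312 RPM, D2 = 26 cm
Using D1*w1 = D2*w2
w2 = D1*w1 / D2
w2 = 5*312 / 26
w2 = 1560 / 26
w2 = 60 RPM

60 RPM


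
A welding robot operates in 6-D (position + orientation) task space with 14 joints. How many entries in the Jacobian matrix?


Given: task space dimension = 6, joints = 14
Jacobian is a 6 x 14 matrix
Total entries = rows * columns
Total = 6 * 14
Total = 84

84


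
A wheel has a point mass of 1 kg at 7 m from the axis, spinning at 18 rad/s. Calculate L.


Given: m = 1 kg, r = 7 m, omega = 18 rad/s
For a point mass: I = m*r^2
I = 1*7^2 = 1*49 = 49
L = I*omega = 49*18
L = 882 kg*m^2/s

882 kg*m^2/s


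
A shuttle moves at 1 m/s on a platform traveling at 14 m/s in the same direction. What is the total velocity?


Given: object velocity = 1 m/s, platform velocity = 14 m/s (same direction)
Using classical velocity addition: v_total = v_object + v_platform
v_total = 1 + 14
v_total = 15 m/s

15 m/s


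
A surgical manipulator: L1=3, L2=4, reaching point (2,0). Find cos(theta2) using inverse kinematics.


Given: L1 = 3, L2 = 4, target (x, y) = (2, 0)
Using cos(theta2) = (x^2 + y^2 - L1^2 - L2^2) / (2*L1*L2)
x^2 + y^2 = 2^2 + 0 = 4
L1^2 + L2^2 = 9 + 16 = 25
Numerator = 4 - 25 = -21
Denominator = 2*3*4 = 24
cos(theta2) = -21/24 = -7/8

-7/8


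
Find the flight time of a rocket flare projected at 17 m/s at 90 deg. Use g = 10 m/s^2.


Given: v0 = 17 m/s, theta = 90 deg, g = 10 m/s^2
sin(90) = 1
Using T = 2*v0*sin(theta) / g
T = 2*17*1 / 10
T = 34 / 10
T = 17/5 s

17/5 s


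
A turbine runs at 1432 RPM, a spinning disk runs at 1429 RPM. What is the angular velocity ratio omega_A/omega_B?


Given: RPM_A = 1432, RPM_B = 1429
omega = 2*pi*RPM/60, so omega_A/omega_B = RPM_A / RPM_B
omega_A/omega_B = 1432 / 1429
omega_A/omega_B = 1432/1429

1432/1429


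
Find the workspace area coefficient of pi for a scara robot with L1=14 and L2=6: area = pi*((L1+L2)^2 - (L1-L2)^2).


Given: L1 = 14, L2 = 6
(L1+L2)^2 = (20)^2 = 400
(L1-L2)^2 = (8)^2 = 64
Difference = 400 - 64 = 336
This equals 4*L1*L2 = 4*14*6 = 336
Workspace area = 336*pi

336


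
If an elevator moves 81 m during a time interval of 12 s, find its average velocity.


Given: distance d = 81 m, time t = 12 s
Using v = d / t
v = 81 / 12
v = 27/4 m/s

27/4 m/s


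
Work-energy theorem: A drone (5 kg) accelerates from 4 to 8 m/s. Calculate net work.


Given: m = 5 kg, v0 = 4 m/s, v = 8 m/s
Using W = (1/2)*m*(v^2 - v0^2)
v^2 = 8^2 = 64
v0^2 = 4^2 = 16
v^2 - v0^2 = 64 - 16 = 48
W = (1/2)*5*48 = 120 J

120 J


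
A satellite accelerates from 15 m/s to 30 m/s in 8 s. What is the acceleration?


Given: initial velocity v0 = 15 m/s, final velocity v = 30 m/s, time t = 8 s
Using a = (v - v0) / t
a = (30 - 15) / 8
a = 15 / 8
a = 15/8 m/s^2

15/8 m/s^2


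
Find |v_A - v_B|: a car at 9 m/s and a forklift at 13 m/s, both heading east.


Given: v_A = 9 m/s east, v_B = 13 m/s east
Both move in the same direction; relative speed = |v_A - v_B|
|9 - 13| = |-4|
= 4 m/s

4 m/s


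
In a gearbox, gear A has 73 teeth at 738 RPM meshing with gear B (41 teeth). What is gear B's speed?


Given: N1 = 73 teeth, w1 = 738 RPM, N2 = 41 teeth
Using N1*w1 = N2*w2
w2 = N1*w1 / N2
w2 = 73*738 / 41
w2 = 53874 / 41
w2 = 1314 RPM

1314 RPM


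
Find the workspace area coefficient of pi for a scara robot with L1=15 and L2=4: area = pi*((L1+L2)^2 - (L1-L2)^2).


Given: L1 = 15, L2 = 4
(L1+L2)^2 = (19)^2 = 361
(L1-L2)^2 = (11)^2 = 121
Difference = 361 - 121 = 240
This equals 4*L1*L2 = 4*15*4 = 240
Workspace area = 240*pi

240
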